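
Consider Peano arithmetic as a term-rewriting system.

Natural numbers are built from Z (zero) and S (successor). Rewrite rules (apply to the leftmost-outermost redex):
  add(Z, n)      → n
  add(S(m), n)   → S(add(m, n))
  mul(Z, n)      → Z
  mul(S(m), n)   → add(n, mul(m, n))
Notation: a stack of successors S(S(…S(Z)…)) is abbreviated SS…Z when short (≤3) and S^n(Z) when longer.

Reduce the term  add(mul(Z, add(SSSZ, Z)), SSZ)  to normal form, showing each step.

Answer: normal form = SSZ  (in 2 steps)

Working:
  start: add(mul(Z, add(SSSZ, Z)), SSZ)
  →1  add(Z, SSZ)
  →2  SSZ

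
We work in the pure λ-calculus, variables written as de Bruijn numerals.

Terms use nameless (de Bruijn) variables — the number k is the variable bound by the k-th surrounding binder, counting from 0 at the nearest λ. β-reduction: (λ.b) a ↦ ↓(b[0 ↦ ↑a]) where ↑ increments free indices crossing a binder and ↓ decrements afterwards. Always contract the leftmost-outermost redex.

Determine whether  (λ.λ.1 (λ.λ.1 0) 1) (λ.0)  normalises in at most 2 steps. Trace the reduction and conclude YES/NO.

Answer: NO — after 2 steps the term is λ.(λ.λ.1 0) (λ.0), not yet normal

Derivation:
  start: (λ.λ.1 (λ.λ.1 0) 1) (λ.0)
  [1] λ.(λ.0) (λ.λ.1 0) (λ.0)
  [2] λ.(λ.λ.1 0) (λ.0)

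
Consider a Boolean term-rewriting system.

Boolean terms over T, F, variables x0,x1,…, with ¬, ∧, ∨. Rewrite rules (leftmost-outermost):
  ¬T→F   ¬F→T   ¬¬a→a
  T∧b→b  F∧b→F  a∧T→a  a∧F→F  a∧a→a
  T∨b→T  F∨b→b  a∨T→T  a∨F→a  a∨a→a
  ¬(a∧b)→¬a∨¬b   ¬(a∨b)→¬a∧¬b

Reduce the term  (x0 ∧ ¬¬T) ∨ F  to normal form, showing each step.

Answer: normal form = x0  (in 3 steps)

Derivation:
  start: (x0 ∧ ¬¬T) ∨ F
  step 1: x0 ∧ ¬¬T
  step 2: x0 ∧ T
  step 3: x0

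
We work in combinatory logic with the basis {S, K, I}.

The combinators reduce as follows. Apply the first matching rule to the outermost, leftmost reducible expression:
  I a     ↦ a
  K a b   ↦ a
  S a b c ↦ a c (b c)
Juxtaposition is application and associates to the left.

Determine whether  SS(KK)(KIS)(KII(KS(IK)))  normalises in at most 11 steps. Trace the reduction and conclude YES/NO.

  start: SS(KK)(KIS)(KII(KS(IK)))
  [1] S(KIS)(KK(KIS))(KII(KS(IK)))
  [2] KIS(KII(KS(IK)))(KK(KIS)(KII(KS(IK))))
  [3] I(KII(KS(IK)))(KK(KIS)(KII(KS(IK))))
  [4] KII(KS(IK))(KK(KIS)(KII(KS(IK))))
  [5] I(KS(IK))(KK(KIS)(KII(KS(IK))))
  [6] KS(IK)(KK(KIS)(KII(KS(IK))))
  [7] S(KK(KIS)(KII(KS(IK))))
  [8] S(K(KII(KS(IK))))
  [9] S(K(I(KS(IK))))
  [10] S(K(KS(IK)))
  [11] S(KS)

Answer: YES — reaches normal form S(KS) in 11 ≤ 11 steps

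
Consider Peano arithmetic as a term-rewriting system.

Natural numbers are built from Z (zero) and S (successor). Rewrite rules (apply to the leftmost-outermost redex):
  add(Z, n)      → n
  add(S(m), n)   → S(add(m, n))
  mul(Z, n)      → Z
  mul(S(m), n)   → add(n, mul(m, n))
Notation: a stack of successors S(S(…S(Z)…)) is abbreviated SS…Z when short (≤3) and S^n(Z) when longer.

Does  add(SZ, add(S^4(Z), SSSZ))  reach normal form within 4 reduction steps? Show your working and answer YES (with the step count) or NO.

Answer: NO — after 4 steps the term is S(S(S(add(SSZ, SSSZ)))), not yet normal

Reduction:
  start: add(SZ, add(S^4(Z), SSSZ))
  [1] S(add(Z, add(S^4(Z), SSSZ)))
  [2] S(add(S^4(Z), SSSZ))
  [3] S(S(add(SSSZ, SSSZ)))
  [4] S(S(S(add(SSZ, SSSZ))))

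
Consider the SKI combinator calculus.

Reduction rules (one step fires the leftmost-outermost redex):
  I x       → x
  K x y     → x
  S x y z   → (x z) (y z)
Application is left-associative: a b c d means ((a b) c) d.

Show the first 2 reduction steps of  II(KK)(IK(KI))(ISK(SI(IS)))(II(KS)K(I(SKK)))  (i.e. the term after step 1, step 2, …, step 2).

Answer: after 2 steps: KK(IK(KI))(ISK(SI(IS)))(II(KS)K(I(SKK)))

Derivation:
  start: II(KK)(IK(KI))(ISK(SI(IS)))(II(KS)K(I(SKK)))
  →1  I(KK)(IK(KI))(ISK(SI(IS)))(II(KS)K(I(SKK)))
  →2  KK(IK(KI))(ISK(SI(IS)))(II(KS)K(I(SKK)))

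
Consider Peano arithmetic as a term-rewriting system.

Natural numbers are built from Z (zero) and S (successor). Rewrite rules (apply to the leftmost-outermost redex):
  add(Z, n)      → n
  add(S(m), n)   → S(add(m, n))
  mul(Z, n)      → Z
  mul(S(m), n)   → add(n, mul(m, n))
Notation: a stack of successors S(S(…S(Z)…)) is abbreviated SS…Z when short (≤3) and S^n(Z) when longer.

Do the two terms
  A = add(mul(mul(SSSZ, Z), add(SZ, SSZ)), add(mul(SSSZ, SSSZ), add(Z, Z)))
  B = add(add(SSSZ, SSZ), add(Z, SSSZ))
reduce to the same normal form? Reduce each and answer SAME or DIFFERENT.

Answer: DIFFERENT — A ⇓ S^9(Z), B ⇓ S^8(Z)

Working:
Term A:
  start: add(mul(mul(SSSZ, Z), add(SZ, SSZ)), add(mul(SSSZ, SSSZ), add(Z, Z)))
  →1  add(mul(add(Z, mul(SSZ, Z)), add(SZ, SSZ)), add(mul(SSSZ, SSSZ), add(Z, Z)))
  →2  add(mul(mul(SSZ, Z), add(SZ, SSZ)), add(mul(SSSZ, SSSZ), add(Z, Z)))
  →3  add(mul(add(Z, mul(SZ, Z)), add(SZ, SSZ)), add(mul(SSSZ, SSSZ), add(Z, Z)))
  →4  add(mul(mul(SZ, Z), add(SZ, SSZ)), add(mul(SSSZ, SSSZ), add(Z, Z)))
  →5  add(mul(add(Z, mul(Z, Z)), add(SZ, SSZ)), add(mul(SSSZ, SSSZ), add(Z, Z)))
  →6  add(mul(mul(Z, Z), add(SZ, SSZ)), add(mul(SSSZ, SSSZ), add(Z, Z)))
  →7  add(mul(Z, add(SZ, SSZ)), add(mul(SSSZ, SSSZ), add(Z, Z)))
  →8  add(Z, add(mul(SSSZ, SSSZ), add(Z, Z)))
  →9  add(mul(SSSZ, SSSZ), add(Z, Z))
  →10  add(add(SSSZ, mul(SSZ, SSSZ)), add(Z, Z))
  →11  add(S(add(SSZ, mul(SSZ, SSSZ))), add(Z, Z))
  →12  S(add(add(SSZ, mul(SSZ, SSSZ)), add(Z, Z)))
  →13  S(add(S(add(SZ, mul(SSZ, SSSZ))), add(Z, Z)))
  →14  S(S(add(add(SZ, mul(SSZ, SSSZ)), add(Z, Z))))
  →15  S(S(add(S(add(Z, mul(SSZ, SSSZ))), add(Z, Z))))
  →16  S(S(S(add(add(Z, mul(SSZ, SSSZ)), add(Z, Z)))))
  →17  S(S(S(add(mul(SSZ, SSSZ), add(Z, Z)))))
  →18  S(S(S(add(add(SSSZ, mul(SZ, SSSZ)), add(Z, Z)))))
  →19  S(S(S(add(S(add(SSZ, mul(SZ, SSSZ))), add(Z, Z)))))
  →20  S(S(S(S(add(add(SSZ, mul(SZ, SSSZ)), add(Z, Z))))))
  →21  S(S(S(S(add(S(add(SZ, mul(SZ, SSSZ))), add(Z, Z))))))
  →22  S(S(S(S(S(add(add(SZ, mul(SZ, SSSZ)), add(Z, Z)))))))
  →23  S(S(S(S(S(add(S(add(Z, mul(SZ, SSSZ))), add(Z, Z)))))))
  →24  S(S(S(S(S(S(add(add(Z, mul(SZ, SSSZ)), add(Z, Z))))))))
  →25  S(S(S(S(S(S(add(mul(SZ, SSSZ), add(Z, Z))))))))
  →26  S(S(S(S(S(S(add(add(SSSZ, mul(Z, SSSZ)), add(Z, Z))))))))
  →27  S(S(S(S(S(S(add(S(add(SSZ, mul(Z, SSSZ))), add(Z, Z))))))))
  →28  S(S(S(S(S(S(S(add(add(SSZ, mul(Z, SSSZ)), add(Z, Z)))))))))
  →29  S(S(S(S(S(S(S(add(S(add(SZ, mul(Z, SSSZ))), add(Z, Z)))))))))
  →30  S(S(S(S(S(S(S(S(add(add(SZ, mul(Z, SSSZ)), add(Z, Z))))))))))
  →31  S(S(S(S(S(S(S(S(add(S(add(Z, mul(Z, SSSZ))), add(Z, Z))))))))))
  →32  S(S(S(S(S(S(S(S(S(add(add(Z, mul(Z, SSSZ)), add(Z, Z)))))))))))
  →33  S(S(S(S(S(S(S(S(S(add(mul(Z, SSSZ), add(Z, Z)))))))))))
  →34  S(S(S(S(S(S(S(S(S(add(Z, add(Z, Z)))))))))))
  →35  S(S(S(S(S(S(S(S(S(add(Z, Z))))))))))
  →36  S^9(Z)

Term B:
  start: add(add(SSSZ, SSZ), add(Z, SSSZ))
  →1  add(S(add(SSZ, SSZ)), add(Z, SSSZ))
  →2  S(add(add(SSZ, SSZ), add(Z, SSSZ)))
  →3  S(add(S(add(SZ, SSZ)), add(Z, SSSZ)))
  →4  S(S(add(add(SZ, SSZ), add(Z, SSSZ))))
  →5  S(S(add(S(add(Z, SSZ)), add(Z, SSSZ))))
  →6  S(S(S(add(add(Z, SSZ), add(Z, SSSZ)))))
  →7  S(S(S(add(SSZ, add(Z, SSSZ)))))
  →8  S(S(S(S(add(SZ, add(Z, SSSZ))))))
  →9  S(S(S(S(S(add(Z, add(Z, SSSZ)))))))
  →10  S(S(S(S(S(add(Z, SSSZ))))))
  →11  S^8(Z)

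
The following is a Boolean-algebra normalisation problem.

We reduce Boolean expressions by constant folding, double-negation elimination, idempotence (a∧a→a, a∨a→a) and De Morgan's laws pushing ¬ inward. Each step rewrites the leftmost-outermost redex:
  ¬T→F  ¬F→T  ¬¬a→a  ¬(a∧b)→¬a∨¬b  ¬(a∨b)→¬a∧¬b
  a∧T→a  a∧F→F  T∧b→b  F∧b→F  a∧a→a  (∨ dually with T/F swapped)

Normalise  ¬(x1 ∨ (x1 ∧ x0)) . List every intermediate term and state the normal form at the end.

  start: ¬(x1 ∨ (x1 ∧ x0))
  →1  ¬x1 ∧ ¬(x1 ∧ x0)
  →2  ¬x1 ∧ (¬x1 ∨ ¬x0)

Answer: normal form = ¬x1 ∧ (¬x1 ∨ ¬x0)  (in 2 steps)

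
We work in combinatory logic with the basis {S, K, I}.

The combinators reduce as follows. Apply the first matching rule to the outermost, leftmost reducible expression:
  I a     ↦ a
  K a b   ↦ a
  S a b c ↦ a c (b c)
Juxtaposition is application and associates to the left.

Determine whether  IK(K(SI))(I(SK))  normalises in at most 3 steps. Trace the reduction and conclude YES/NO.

Answer: YES — reaches normal form K(SI) in 2 ≤ 3 steps

Reduction:
  start: IK(K(SI))(I(SK))
  →1  K(K(SI))(I(SK))
  →2  K(SI)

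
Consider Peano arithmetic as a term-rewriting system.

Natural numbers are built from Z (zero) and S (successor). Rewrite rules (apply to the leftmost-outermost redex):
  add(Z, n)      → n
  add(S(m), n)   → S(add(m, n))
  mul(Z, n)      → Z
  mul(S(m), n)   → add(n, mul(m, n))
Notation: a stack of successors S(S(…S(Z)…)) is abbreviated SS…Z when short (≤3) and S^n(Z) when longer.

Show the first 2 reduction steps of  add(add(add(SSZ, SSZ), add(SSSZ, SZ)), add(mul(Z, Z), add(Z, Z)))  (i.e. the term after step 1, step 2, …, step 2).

  start: add(add(add(SSZ, SSZ), add(SSSZ, SZ)), add(mul(Z, Z), add(Z, Z)))
  step 1: add(add(S(add(SZ, SSZ)), add(SSSZ, SZ)), add(mul(Z, Z), add(Z, Z)))
  step 2: add(S(add(add(SZ, SSZ), add(SSSZ, SZ))), add(mul(Z, Z), add(Z, Z)))

Answer: after 2 steps: add(S(add(add(SZ, SSZ), add(SSSZ, SZ))), add(mul(Z, Z), add(Z, Z)))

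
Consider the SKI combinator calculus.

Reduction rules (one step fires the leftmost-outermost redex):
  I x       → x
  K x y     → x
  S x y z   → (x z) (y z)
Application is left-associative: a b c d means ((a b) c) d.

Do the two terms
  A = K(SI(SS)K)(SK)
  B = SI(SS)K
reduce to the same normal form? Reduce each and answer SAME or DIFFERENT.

Term A:
  start: K(SI(SS)K)(SK)
  →1  SI(SS)K
  →2  IK(SSK)
  →3  K(SSK)

Term B:
  start: SI(SS)K
  →1  IK(SSK)
  →2  K(SSK)

Answer: SAME — A ⇓ K(SSK), B ⇓ K(SSK)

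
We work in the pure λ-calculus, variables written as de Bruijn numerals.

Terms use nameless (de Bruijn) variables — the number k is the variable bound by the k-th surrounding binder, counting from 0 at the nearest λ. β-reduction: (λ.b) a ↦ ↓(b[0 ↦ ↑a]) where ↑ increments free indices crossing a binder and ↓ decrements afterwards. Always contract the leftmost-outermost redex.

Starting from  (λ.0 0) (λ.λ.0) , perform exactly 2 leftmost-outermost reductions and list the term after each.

  start: (λ.0 0) (λ.λ.0)
  step 1: (λ.λ.0) (λ.λ.0)
  step 2: λ.0

Answer: after 2 steps: λ.0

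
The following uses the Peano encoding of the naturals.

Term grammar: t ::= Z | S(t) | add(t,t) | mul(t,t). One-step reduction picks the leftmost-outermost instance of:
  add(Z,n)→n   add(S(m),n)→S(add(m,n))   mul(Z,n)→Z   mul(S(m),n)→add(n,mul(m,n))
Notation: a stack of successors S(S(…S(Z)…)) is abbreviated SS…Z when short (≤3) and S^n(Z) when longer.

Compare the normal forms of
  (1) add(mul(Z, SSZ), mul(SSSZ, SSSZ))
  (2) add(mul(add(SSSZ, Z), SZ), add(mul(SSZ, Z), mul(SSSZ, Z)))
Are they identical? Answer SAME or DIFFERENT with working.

Answer: DIFFERENT — A ⇓ S^9(Z), B ⇓ SSSZ

Derivation:
Term A:
  start: add(mul(Z, SSZ), mul(SSSZ, SSSZ))
  step 1: add(Z, mul(SSSZ, SSSZ))
  step 2: mul(SSSZ, SSSZ)
  step 3: add(SSSZ, mul(SSZ, SSSZ))
  step 4: S(add(SSZ, mul(SSZ, SSSZ)))
  step 5: S(S(add(SZ, mul(SSZ, SSSZ))))
  step 6: S(S(S(add(Z, mul(SSZ, SSSZ)))))
  step 7: S(S(S(mul(SSZ, SSSZ))))
  step 8: S(S(S(add(SSSZ, mul(SZ, SSSZ)))))
  step 9: S(S(S(S(add(SSZ, mul(SZ, SSSZ))))))
  step 10: S(S(S(S(S(add(SZ, mul(SZ, SSSZ)))))))
  step 11: S(S(S(S(S(S(add(Z, mul(SZ, SSSZ))))))))
  step 12: S(S(S(S(S(S(mul(SZ, SSSZ)))))))
  step 13: S(S(S(S(S(S(add(SSSZ, mul(Z, SSSZ))))))))
  step 14: S(S(S(S(S(S(S(add(SSZ, mul(Z, SSSZ)))))))))
  step 15: S(S(S(S(S(S(S(S(add(SZ, mul(Z, SSSZ))))))))))
  step 16: S(S(S(S(S(S(S(S(S(add(Z, mul(Z, SSSZ)))))))))))
  step 17: S(S(S(S(S(S(S(S(S(mul(Z, SSSZ))))))))))
  step 18: S^9(Z)

Term B:
  start: add(mul(add(SSSZ, Z), SZ), add(mul(SSZ, Z), mul(SSSZ, Z)))
  step 1: add(mul(S(add(SSZ, Z)), SZ), add(mul(SSZ, Z), mul(SSSZ, Z)))
  step 2: add(add(SZ, mul(add(SSZ, Z), SZ)), add(mul(SSZ, Z), mul(SSSZ, Z)))
  step 3: add(S(add(Z, mul(add(SSZ, Z), SZ))), add(mul(SSZ, Z), mul(SSSZ, Z)))
  step 4: S(add(add(Z, mul(add(SSZ, Z), SZ)), add(mul(SSZ, Z), mul(SSSZ, Z))))
  step 5: S(add(mul(add(SSZ, Z), SZ), add(mul(SSZ, Z), mul(SSSZ, Z))))
  step 6: S(add(mul(S(add(SZ, Z)), SZ), add(mul(SSZ, Z), mul(SSSZ, Z))))
  step 7: S(add(add(SZ, mul(add(SZ, Z), SZ)), add(mul(SSZ, Z), mul(SSSZ, Z))))
  step 8: S(add(S(add(Z, mul(add(SZ, Z), SZ))), add(mul(SSZ, Z), mul(SSSZ, Z))))
  step 9: S(S(add(add(Z, mul(add(SZ, Z), SZ)), add(mul(SSZ, Z), mul(SSSZ, Z)))))
  step 10: S(S(add(mul(add(SZ, Z), SZ), add(mul(SSZ, Z), mul(SSSZ, Z)))))
  step 11: S(S(add(mul(S(add(Z, Z)), SZ), add(mul(SSZ, Z), mul(SSSZ, Z)))))
  step 12: S(S(add(add(SZ, mul(add(Z, Z), SZ)), add(mul(SSZ, Z), mul(SSSZ, Z)))))
  step 13: S(S(add(S(add(Z, mul(add(Z, Z), SZ))), add(mul(SSZ, Z), mul(SSSZ, Z)))))
  step 14: S(S(S(add(add(Z, mul(add(Z, Z), SZ)), add(mul(SSZ, Z), mul(SSSZ, Z))))))
  step 15: S(S(S(add(mul(add(Z, Z), SZ), add(mul(SSZ, Z), mul(SSSZ, Z))))))
  step 16: S(S(S(add(mul(Z, SZ), add(mul(SSZ, Z), mul(SSSZ, Z))))))
  step 17: S(S(S(add(Z, add(mul(SSZ, Z), mul(SSSZ, Z))))))
  step 18: S(S(S(add(mul(SSZ, Z), mul(SSSZ, Z)))))
  step 19: S(S(S(add(add(Z, mul(SZ, Z)), mul(SSSZ, Z)))))
  step 20: S(S(S(add(mul(SZ, Z), mul(SSSZ, Z)))))
  step 21: S(S(S(add(add(Z, mul(Z, Z)), mul(SSSZ, Z)))))
  step 22: S(S(S(add(mul(Z, Z), mul(SSSZ, Z)))))
  step 23: S(S(S(add(Z, mul(SSSZ, Z)))))
  step 24: S(S(S(mul(SSSZ, Z))))
  step 25: S(S(S(add(Z, mul(SSZ, Z)))))
  step 26: S(S(S(mul(SSZ, Z))))
  step 27: S(S(S(add(Z, mul(SZ, Z)))))
  step 28: S(S(S(mul(SZ, Z))))
  step 29: S(S(S(add(Z, mul(Z, Z)))))
  step 30: S(S(S(mul(Z, Z))))
  step 31: SSSZ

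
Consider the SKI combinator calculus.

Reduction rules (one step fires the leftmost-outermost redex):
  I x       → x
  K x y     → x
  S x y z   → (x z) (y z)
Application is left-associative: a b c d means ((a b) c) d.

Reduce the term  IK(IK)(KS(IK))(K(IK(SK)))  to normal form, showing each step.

  start: IK(IK)(KS(IK))(K(IK(SK)))
  →1  K(IK)(KS(IK))(K(IK(SK)))
  →2  IK(K(IK(SK)))
  →3  K(K(IK(SK)))
  →4  K(K(K(SK)))

Answer: normal form = K(K(K(SK)))  (in 4 steps)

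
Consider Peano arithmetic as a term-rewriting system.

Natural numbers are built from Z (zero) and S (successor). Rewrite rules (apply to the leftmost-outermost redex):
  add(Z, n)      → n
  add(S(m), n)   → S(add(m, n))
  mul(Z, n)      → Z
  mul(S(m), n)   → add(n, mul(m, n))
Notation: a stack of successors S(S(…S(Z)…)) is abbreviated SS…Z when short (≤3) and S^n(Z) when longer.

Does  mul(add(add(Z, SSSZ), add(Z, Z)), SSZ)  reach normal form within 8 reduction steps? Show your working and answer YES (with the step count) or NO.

  start: mul(add(add(Z, SSSZ), add(Z, Z)), SSZ)
  →1  mul(add(SSSZ, add(Z, Z)), SSZ)
  →2  mul(S(add(SSZ, add(Z, Z))), SSZ)
  →3  add(SSZ, mul(add(SSZ, add(Z, Z)), SSZ))
  →4  S(add(SZ, mul(add(SSZ, add(Z, Z)), SSZ)))
  →5  S(S(add(Z, mul(add(SSZ, add(Z, Z)), SSZ))))
  →6  S(S(mul(add(SSZ, add(Z, Z)), SSZ)))
  →7  S(S(mul(S(add(SZ, add(Z, Z))), SSZ)))
  →8  S(S(add(SSZ, mul(add(SZ, add(Z, Z)), SSZ))))

Answer: NO — after 8 steps the term is S(S(add(SSZ, mul(add(SZ, add(Z, Z)), SSZ)))), not yet normal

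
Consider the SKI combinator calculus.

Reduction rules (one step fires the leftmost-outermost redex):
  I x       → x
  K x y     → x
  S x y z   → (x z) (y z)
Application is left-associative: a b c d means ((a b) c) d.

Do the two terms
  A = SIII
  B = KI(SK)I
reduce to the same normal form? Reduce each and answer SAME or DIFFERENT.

Term A:
  start: SIII
  step 1: II(II)
  step 2: I(II)
  step 3: II
  step 4: I

Term B:
  start: KI(SK)I
  step 1: II
  step 2: I

Answer: SAME — A ⇓ I, B ⇓ I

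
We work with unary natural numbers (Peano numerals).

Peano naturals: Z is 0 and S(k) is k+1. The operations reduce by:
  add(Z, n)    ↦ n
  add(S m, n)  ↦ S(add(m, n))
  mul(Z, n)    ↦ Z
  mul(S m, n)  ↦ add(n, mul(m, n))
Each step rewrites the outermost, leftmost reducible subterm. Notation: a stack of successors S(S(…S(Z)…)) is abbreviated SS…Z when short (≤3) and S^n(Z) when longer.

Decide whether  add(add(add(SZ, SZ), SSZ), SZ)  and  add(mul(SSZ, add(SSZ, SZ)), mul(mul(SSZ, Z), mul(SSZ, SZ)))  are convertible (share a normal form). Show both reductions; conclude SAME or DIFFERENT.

Answer: DIFFERENT — A ⇓ S^5(Z), B ⇓ S^6(Z)

Reduction:
Term A:
  start: add(add(add(SZ, SZ), SSZ), SZ)
  →1  add(add(S(add(Z, SZ)), SSZ), SZ)
  →2  add(S(add(add(Z, SZ), SSZ)), SZ)
  →3  S(add(add(add(Z, SZ), SSZ), SZ))
  →4  S(add(add(SZ, SSZ), SZ))
  →5  S(add(S(add(Z, SSZ)), SZ))
  →6  S(S(add(add(Z, SSZ), SZ)))
  →7  S(S(add(SSZ, SZ)))
  →8  S(S(S(add(SZ, SZ))))
  →9  S(S(S(S(add(Z, SZ)))))
  →10  S^5(Z)

Term B:
  start: add(mul(SSZ, add(SSZ, SZ)), mul(mul(SSZ, Z), mul(SSZ, SZ)))
  →1  add(add(add(SSZ, SZ), mul(SZ, add(SSZ, SZ))), mul(mul(SSZ, Z), mul(SSZ, SZ)))
  →2  add(add(S(add(SZ, SZ)), mul(SZ, add(SSZ, SZ))), mul(mul(SSZ, Z), mul(SSZ, SZ)))
  →3  add(S(add(add(SZ, SZ), mul(SZ, add(SSZ, SZ)))), mul(mul(SSZ, Z), mul(SSZ, SZ)))
  →4  S(add(add(add(SZ, SZ), mul(SZ, add(SSZ, SZ))), mul(mul(SSZ, Z), mul(SSZ, SZ))))
  →5  S(add(add(S(add(Z, SZ)), mul(SZ, add(SSZ, SZ))), mul(mul(SSZ, Z), mul(SSZ, SZ))))
  →6  S(add(S(add(add(Z, SZ), mul(SZ, add(SSZ, SZ)))), mul(mul(SSZ, Z), mul(SSZ, SZ))))
  →7  S(S(add(add(add(Z, SZ), mul(SZ, add(SSZ, SZ))), mul(mul(SSZ, Z), mul(SSZ, SZ)))))
  →8  S(S(add(add(SZ, mul(SZ, add(SSZ, SZ))), mul(mul(SSZ, Z), mul(SSZ, SZ)))))
  →9  S(S(add(S(add(Z, mul(SZ, add(SSZ, SZ)))), mul(mul(SSZ, Z), mul(SSZ, SZ)))))
  →10  S(S(S(add(add(Z, mul(SZ, add(SSZ, SZ))), mul(mul(SSZ, Z), mul(SSZ, SZ))))))
  →11  S(S(S(add(mul(SZ, add(SSZ, SZ)), mul(mul(SSZ, Z), mul(SSZ, SZ))))))
  →12  S(S(S(add(add(add(SSZ, SZ), mul(Z, add(SSZ, SZ))), mul(mul(SSZ, Z), mul(SSZ, SZ))))))
  →13  S(S(S(add(add(S(add(SZ, SZ)), mul(Z, add(SSZ, SZ))), mul(mul(SSZ, Z), mul(SSZ, SZ))))))
  →14  S(S(S(add(S(add(add(SZ, SZ), mul(Z, add(SSZ, SZ)))), mul(mul(SSZ, Z), mul(SSZ, SZ))))))
  →15  S(S(S(S(add(add(add(SZ, SZ), mul(Z, add(SSZ, SZ))), mul(mul(SSZ, Z), mul(SSZ, SZ)))))))
  →16  S(S(S(S(add(add(S(add(Z, SZ)), mul(Z, add(SSZ, SZ))), mul(mul(SSZ, Z), mul(SSZ, SZ)))))))
  →17  S(S(S(S(add(S(add(add(Z, SZ), mul(Z, add(SSZ, SZ)))), mul(mul(SSZ, Z), mul(SSZ, SZ)))))))
  →18  S(S(S(S(S(add(add(add(Z, SZ), mul(Z, add(SSZ, SZ))), mul(mul(SSZ, Z), mul(SSZ, SZ))))))))
  →19  S(S(S(S(S(add(add(SZ, mul(Z, add(SSZ, SZ))), mul(mul(SSZ, Z), mul(SSZ, SZ))))))))
  →20  S(S(S(S(S(add(S(add(Z, mul(Z, add(SSZ, SZ)))), mul(mul(SSZ, Z), mul(SSZ, SZ))))))))
  →21  S(S(S(S(S(S(add(add(Z, mul(Z, add(SSZ, SZ))), mul(mul(SSZ, Z), mul(SSZ, SZ)))))))))
  →22  S(S(S(S(S(S(add(mul(Z, add(SSZ, SZ)), mul(mul(SSZ, Z), mul(SSZ, SZ)))))))))
  →23  S(S(S(S(S(S(add(Z, mul(mul(SSZ, Z), mul(SSZ, SZ)))))))))
  →24  S(S(S(S(S(S(mul(mul(SSZ, Z), mul(SSZ, SZ))))))))
  →25  S(S(S(S(S(S(mul(add(Z, mul(SZ, Z)), mul(SSZ, SZ))))))))
  →26  S(S(S(S(S(S(mul(mul(SZ, Z), mul(SSZ, SZ))))))))
  →27  S(S(S(S(S(S(mul(add(Z, mul(Z, Z)), mul(SSZ, SZ))))))))
  →28  S(S(S(S(S(S(mul(mul(Z, Z), mul(SSZ, SZ))))))))
  →29  S(S(S(S(S(S(mul(Z, mul(SSZ, SZ))))))))
  →30  S^6(Z)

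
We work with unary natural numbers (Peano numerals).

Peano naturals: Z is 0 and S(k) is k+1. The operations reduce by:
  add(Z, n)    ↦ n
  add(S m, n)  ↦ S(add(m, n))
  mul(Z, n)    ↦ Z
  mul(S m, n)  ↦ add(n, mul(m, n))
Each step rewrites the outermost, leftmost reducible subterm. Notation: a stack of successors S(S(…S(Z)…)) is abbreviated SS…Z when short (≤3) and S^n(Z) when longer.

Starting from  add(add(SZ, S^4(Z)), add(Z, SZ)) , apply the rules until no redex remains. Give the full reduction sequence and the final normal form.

  start: add(add(SZ, S^4(Z)), add(Z, SZ))
  [1] add(S(add(Z, S^4(Z))), add(Z, SZ))
  [2] S(add(add(Z, S^4(Z)), add(Z, SZ)))
  [3] S(add(S^4(Z), add(Z, SZ)))
  [4] S(S(add(SSSZ, add(Z, SZ))))
  [5] S(S(S(add(SSZ, add(Z, SZ)))))
  [6] S(S(S(S(add(SZ, add(Z, SZ))))))
  [7] S(S(S(S(S(add(Z, add(Z, SZ)))))))
  [8] S(S(S(S(S(add(Z, SZ))))))
  [9] S^6(Z)

Answer: normal form = S^6(Z)  (in 9 steps)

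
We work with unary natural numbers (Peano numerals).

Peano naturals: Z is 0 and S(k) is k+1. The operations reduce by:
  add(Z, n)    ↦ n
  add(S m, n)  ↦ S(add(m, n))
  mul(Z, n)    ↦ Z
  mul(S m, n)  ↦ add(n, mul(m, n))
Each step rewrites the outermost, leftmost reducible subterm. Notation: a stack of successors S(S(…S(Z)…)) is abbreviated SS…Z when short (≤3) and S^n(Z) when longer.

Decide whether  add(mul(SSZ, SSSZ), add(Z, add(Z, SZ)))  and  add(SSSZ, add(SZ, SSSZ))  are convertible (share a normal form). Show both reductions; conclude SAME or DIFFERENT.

Term A:
  start: add(mul(SSZ, SSSZ), add(Z, add(Z, SZ)))
  [1] add(add(SSSZ, mul(SZ, SSSZ)), add(Z, add(Z, SZ)))
  [2] add(S(add(SSZ, mul(SZ, SSSZ))), add(Z, add(Z, SZ)))
  [3] S(add(add(SSZ, mul(SZ, SSSZ)), add(Z, add(Z, SZ))))
  [4] S(add(S(add(SZ, mul(SZ, SSSZ))), add(Z, add(Z, SZ))))
  [5] S(S(add(add(SZ, mul(SZ, SSSZ)), add(Z, add(Z, SZ)))))
  [6] S(S(add(S(add(Z, mul(SZ, SSSZ))), add(Z, add(Z, SZ)))))
  [7] S(S(S(add(add(Z, mul(SZ, SSSZ)), add(Z, add(Z, SZ))))))
  [8] S(S(S(add(mul(SZ, SSSZ), add(Z, add(Z, SZ))))))
  [9] S(S(S(add(add(SSSZ, mul(Z, SSSZ)), add(Z, add(Z, SZ))))))
  [10] S(S(S(add(S(add(SSZ, mul(Z, SSSZ))), add(Z, add(Z, SZ))))))
  [11] S(S(S(S(add(add(SSZ, mul(Z, SSSZ)), add(Z, add(Z, SZ)))))))
  [12] S(S(S(S(add(S(add(SZ, mul(Z, SSSZ))), add(Z, add(Z, SZ)))))))
  [13] S(S(S(S(S(add(add(SZ, mul(Z, SSSZ)), add(Z, add(Z, SZ))))))))
  [14] S(S(S(S(S(add(S(add(Z, mul(Z, SSSZ))), add(Z, add(Z, SZ))))))))
  [15] S(S(S(S(S(S(add(add(Z, mul(Z, SSSZ)), add(Z, add(Z, SZ)))))))))
  [16] S(S(S(S(S(S(add(mul(Z, SSSZ), add(Z, add(Z, SZ)))))))))
  [17] S(S(S(S(S(S(add(Z, add(Z, add(Z, SZ)))))))))
  [18] S(S(S(S(S(S(add(Z, add(Z, SZ))))))))
  [19] S(S(S(S(S(S(add(Z, SZ)))))))
  [20] S^7(Z)

Term B:
  start: add(SSSZ, add(SZ, SSSZ))
  [1] S(add(SSZ, add(SZ, SSSZ)))
  [2] S(S(add(SZ, add(SZ, SSSZ))))
  [3] S(S(S(add(Z, add(SZ, SSSZ)))))
  [4] S(S(S(add(SZ, SSSZ))))
  [5] S(S(S(S(add(Z, SSSZ)))))
  [6] S^7(Z)

Answer: SAME — A ⇓ S^7(Z), B ⇓ S^7(Z)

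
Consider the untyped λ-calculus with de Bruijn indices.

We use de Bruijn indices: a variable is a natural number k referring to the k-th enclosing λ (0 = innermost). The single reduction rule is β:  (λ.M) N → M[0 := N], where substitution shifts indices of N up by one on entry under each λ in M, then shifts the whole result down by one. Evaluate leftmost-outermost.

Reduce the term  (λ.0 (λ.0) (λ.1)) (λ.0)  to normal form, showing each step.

Answer: normal form = λ.λ.0  (in 3 steps)

Reduction:
  start: (λ.0 (λ.0) (λ.1)) (λ.0)
  [1] (λ.0) (λ.0) (λ.λ.0)
  [2] (λ.0) (λ.λ.0)
  [3] λ.λ.0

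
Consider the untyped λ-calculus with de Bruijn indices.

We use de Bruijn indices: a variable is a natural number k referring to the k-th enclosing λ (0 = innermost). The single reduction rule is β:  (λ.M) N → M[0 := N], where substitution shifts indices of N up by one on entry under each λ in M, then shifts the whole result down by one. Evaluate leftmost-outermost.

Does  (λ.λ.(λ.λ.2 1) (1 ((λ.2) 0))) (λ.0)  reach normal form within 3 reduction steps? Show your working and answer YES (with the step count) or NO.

  start: (λ.λ.(λ.λ.2 1) (1 ((λ.2) 0))) (λ.0)
  →1  λ.(λ.λ.2 1) ((λ.0) ((λ.λ.0) 0))
  →2  λ.λ.1 ((λ.0) ((λ.λ.0) 1))
  →3  λ.λ.1 ((λ.λ.0) 1)

Answer: NO — after 3 steps the term is λ.λ.1 ((λ.λ.0) 1), not yet normal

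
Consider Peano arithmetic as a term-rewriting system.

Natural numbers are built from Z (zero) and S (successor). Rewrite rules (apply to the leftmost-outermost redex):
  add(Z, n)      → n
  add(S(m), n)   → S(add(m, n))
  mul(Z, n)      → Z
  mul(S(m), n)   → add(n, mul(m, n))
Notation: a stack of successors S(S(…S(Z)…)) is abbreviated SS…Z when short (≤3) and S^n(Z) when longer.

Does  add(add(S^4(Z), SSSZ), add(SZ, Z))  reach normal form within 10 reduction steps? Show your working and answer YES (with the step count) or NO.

Answer: NO — after 10 steps the term is S(S(S(S(S(add(SSZ, add(SZ, Z))))))), not yet normal

Derivation:
  start: add(add(S^4(Z), SSSZ), add(SZ, Z))
  [1] add(S(add(SSSZ, SSSZ)), add(SZ, Z))
  [2] S(add(add(SSSZ, SSSZ), add(SZ, Z)))
  [3] S(add(S(add(SSZ, SSSZ)), add(SZ, Z)))
  [4] S(S(add(add(SSZ, SSSZ), add(SZ, Z))))
  [5] S(S(add(S(add(SZ, SSSZ)), add(SZ, Z))))
  [6] S(S(S(add(add(SZ, SSSZ), add(SZ, Z)))))
  [7] S(S(S(add(S(add(Z, SSSZ)), add(SZ, Z)))))
  [8] S(S(S(S(add(add(Z, SSSZ), add(SZ, Z))))))
  [9] S(S(S(S(add(SSSZ, add(SZ, Z))))))
  [10] S(S(S(S(S(add(SSZ, add(SZ, Z)))))))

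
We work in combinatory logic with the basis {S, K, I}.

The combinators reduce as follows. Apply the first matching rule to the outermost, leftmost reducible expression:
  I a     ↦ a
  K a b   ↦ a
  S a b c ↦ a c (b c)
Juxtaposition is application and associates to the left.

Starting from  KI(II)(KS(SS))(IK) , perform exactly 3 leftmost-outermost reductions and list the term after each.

  start: KI(II)(KS(SS))(IK)
  →1  I(KS(SS))(IK)
  →2  KS(SS)(IK)
  →3  S(IK)

Answer: after 3 steps: S(IK)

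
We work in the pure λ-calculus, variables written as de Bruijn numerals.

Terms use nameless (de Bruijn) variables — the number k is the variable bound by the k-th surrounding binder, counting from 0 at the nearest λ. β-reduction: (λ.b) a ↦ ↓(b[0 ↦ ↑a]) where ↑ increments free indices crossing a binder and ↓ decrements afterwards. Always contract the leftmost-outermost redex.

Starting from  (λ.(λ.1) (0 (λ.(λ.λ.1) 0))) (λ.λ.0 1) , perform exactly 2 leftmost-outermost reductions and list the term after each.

  start: (λ.(λ.1) (0 (λ.(λ.λ.1) 0))) (λ.λ.0 1)
  [1] (λ.λ.λ.0 1) ((λ.λ.0 1) (λ.(λ.λ.1) 0))
  [2] λ.λ.0 1

Answer: after 2 steps: λ.λ.0 1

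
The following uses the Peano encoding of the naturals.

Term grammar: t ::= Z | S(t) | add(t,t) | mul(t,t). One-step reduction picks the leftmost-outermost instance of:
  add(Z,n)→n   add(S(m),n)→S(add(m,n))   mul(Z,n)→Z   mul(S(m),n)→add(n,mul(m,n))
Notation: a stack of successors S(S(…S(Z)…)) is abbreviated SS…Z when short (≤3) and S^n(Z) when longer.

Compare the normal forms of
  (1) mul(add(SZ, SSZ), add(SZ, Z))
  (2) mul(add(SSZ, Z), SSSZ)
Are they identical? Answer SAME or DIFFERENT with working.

Term A:
  start: mul(add(SZ, SSZ), add(SZ, Z))
  →1  mul(S(add(Z, SSZ)), add(SZ, Z))
  →2  add(add(SZ, Z), mul(add(Z, SSZ), add(SZ, Z)))
  →3  add(S(add(Z, Z)), mul(add(Z, SSZ), add(SZ, Z)))
  →4  S(add(add(Z, Z), mul(add(Z, SSZ), add(SZ, Z))))
  →5  S(add(Z, mul(add(Z, SSZ), add(SZ, Z))))
  →6  S(mul(add(Z, SSZ), add(SZ, Z)))
  →7  S(mul(SSZ, add(SZ, Z)))
  →8  S(add(add(SZ, Z), mul(SZ, add(SZ, Z))))
  →9  S(add(S(add(Z, Z)), mul(SZ, add(SZ, Z))))
  →10  S(S(add(add(Z, Z), mul(SZ, add(SZ, Z)))))
  →11  S(S(add(Z, mul(SZ, add(SZ, Z)))))
  →12  S(S(mul(SZ, add(SZ, Z))))
  →13  S(S(add(add(SZ, Z), mul(Z, add(SZ, Z)))))
  →14  S(S(add(S(add(Z, Z)), mul(Z, add(SZ, Z)))))
  →15  S(S(S(add(add(Z, Z), mul(Z, add(SZ, Z))))))
  →16  S(S(S(add(Z, mul(Z, add(SZ, Z))))))
  →17  S(S(S(mul(Z, add(SZ, Z)))))
  →18  SSSZ

Term B:
  start: mul(add(SSZ, Z), SSSZ)
  →1  mul(S(add(SZ, Z)), SSSZ)
  →2  add(SSSZ, mul(add(SZ, Z), SSSZ))
  →3  S(add(SSZ, mul(add(SZ, Z), SSSZ)))
  →4  S(S(add(SZ, mul(add(SZ, Z), SSSZ))))
  →5  S(S(S(add(Z, mul(add(SZ, Z), SSSZ)))))
  →6  S(S(S(mul(add(SZ, Z), SSSZ))))
  →7  S(S(S(mul(S(add(Z, Z)), SSSZ))))
  →8  S(S(S(add(SSSZ, mul(add(Z, Z), SSSZ)))))
  →9  S(S(S(S(add(SSZ, mul(add(Z, Z), SSSZ))))))
  →10  S(S(S(S(S(add(SZ, mul(add(Z, Z), SSSZ)))))))
  →11  S(S(S(S(S(S(add(Z, mul(add(Z, Z), SSSZ))))))))
  →12  S(S(S(S(S(S(mul(add(Z, Z), SSSZ)))))))
  →13  S(S(S(S(S(S(mul(Z, SSSZ)))))))
  →14  S^6(Z)

Answer: DIFFERENT — A ⇓ SSSZ, B ⇓ S^6(Z)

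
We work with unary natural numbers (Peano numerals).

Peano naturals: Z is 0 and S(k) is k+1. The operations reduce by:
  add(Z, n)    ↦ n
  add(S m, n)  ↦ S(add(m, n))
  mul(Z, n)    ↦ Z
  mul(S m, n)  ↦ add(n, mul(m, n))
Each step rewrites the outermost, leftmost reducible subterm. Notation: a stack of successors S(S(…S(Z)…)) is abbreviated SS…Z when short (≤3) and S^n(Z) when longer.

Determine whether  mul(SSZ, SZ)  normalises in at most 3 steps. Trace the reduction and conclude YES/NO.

Answer: NO — after 3 steps the term is S(mul(SZ, SZ)), not yet normal

Working:
  start: mul(SSZ, SZ)
  step 1: add(SZ, mul(SZ, SZ))
  step 2: S(add(Z, mul(SZ, SZ)))
  step 3: S(mul(SZ, SZ))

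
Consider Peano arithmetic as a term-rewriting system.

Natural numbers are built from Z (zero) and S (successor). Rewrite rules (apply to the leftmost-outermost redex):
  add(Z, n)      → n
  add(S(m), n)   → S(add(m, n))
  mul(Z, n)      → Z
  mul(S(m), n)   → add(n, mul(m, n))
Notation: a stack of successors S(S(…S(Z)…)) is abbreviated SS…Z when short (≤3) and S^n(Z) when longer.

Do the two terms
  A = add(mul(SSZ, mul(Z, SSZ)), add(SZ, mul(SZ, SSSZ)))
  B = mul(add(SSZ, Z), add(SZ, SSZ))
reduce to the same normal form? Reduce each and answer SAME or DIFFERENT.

Term A:
  start: add(mul(SSZ, mul(Z, SSZ)), add(SZ, mul(SZ, SSSZ)))
  [1] add(add(mul(Z, SSZ), mul(SZ, mul(Z, SSZ))), add(SZ, mul(SZ, SSSZ)))
  [2] add(add(Z, mul(SZ, mul(Z, SSZ))), add(SZ, mul(SZ, SSSZ)))
  [3] add(mul(SZ, mul(Z, SSZ)), add(SZ, mul(SZ, SSSZ)))
  [4] add(add(mul(Z, SSZ), mul(Z, mul(Z, SSZ))), add(SZ, mul(SZ, SSSZ)))
  [5] add(add(Z, mul(Z, mul(Z, SSZ))), add(SZ, mul(SZ, SSSZ)))
  [6] add(mul(Z, mul(Z, SSZ)), add(SZ, mul(SZ, SSSZ)))
  [7] add(Z, add(SZ, mul(SZ, SSSZ)))
  [8] add(SZ, mul(SZ, SSSZ))
  [9] S(add(Z, mul(SZ, SSSZ)))
  [10] S(mul(SZ, SSSZ))
  [11] S(add(SSSZ, mul(Z, SSSZ)))
  [12] S(S(add(SSZ, mul(Z, SSSZ))))
  [13] S(S(S(add(SZ, mul(Z, SSSZ)))))
  [14] S(S(S(S(add(Z, mul(Z, SSSZ))))))
  [15] S(S(S(S(mul(Z, SSSZ)))))
  [16] S^4(Z)

Term B:
  start: mul(add(SSZ, Z), add(SZ, SSZ))
  [1] mul(S(add(SZ, Z)), add(SZ, SSZ))
  [2] add(add(SZ, SSZ), mul(add(SZ, Z), add(SZ, SSZ)))
  [3] add(S(add(Z, SSZ)), mul(add(SZ, Z), add(SZ, SSZ)))
  [4] S(add(add(Z, SSZ), mul(add(SZ, Z), add(SZ, SSZ))))
  [5] S(add(SSZ, mul(add(SZ, Z), add(SZ, SSZ))))
  [6] S(S(add(SZ, mul(add(SZ, Z), add(SZ, SSZ)))))
  [7] S(S(S(add(Z, mul(add(SZ, Z), add(SZ, SSZ))))))
  [8] S(S(S(mul(add(SZ, Z), add(SZ, SSZ)))))
  [9] S(S(S(mul(S(add(Z, Z)), add(SZ, SSZ)))))
  [10] S(S(S(add(add(SZ, SSZ), mul(add(Z, Z), add(SZ, SSZ))))))
  [11] S(S(S(add(S(add(Z, SSZ)), mul(add(Z, Z), add(SZ, SSZ))))))
  [12] S(S(S(S(add(add(Z, SSZ), mul(add(Z, Z), add(SZ, SSZ)))))))
  [13] S(S(S(S(add(SSZ, mul(add(Z, Z), add(SZ, SSZ)))))))
  [14] S(S(S(S(S(add(SZ, mul(add(Z, Z), add(SZ, SSZ))))))))
  [15] S(S(S(S(S(S(add(Z, mul(add(Z, Z), add(SZ, SSZ)))))))))
  [16] S(S(S(S(S(S(mul(add(Z, Z), add(SZ, SSZ))))))))
  [17] S(S(S(S(S(S(mul(Z, add(SZ, SSZ))))))))
  [18] S^6(Z)

Answer: DIFFERENT — A ⇓ S^4(Z), B ⇓ S^6(Z)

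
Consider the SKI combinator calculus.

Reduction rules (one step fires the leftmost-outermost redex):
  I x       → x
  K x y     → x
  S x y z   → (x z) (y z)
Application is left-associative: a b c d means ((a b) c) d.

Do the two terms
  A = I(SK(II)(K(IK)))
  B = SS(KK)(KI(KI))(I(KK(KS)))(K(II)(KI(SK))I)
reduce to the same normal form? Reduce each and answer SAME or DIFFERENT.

Term A:
  start: I(SK(II)(K(IK)))
  [1] SK(II)(K(IK))
  [2] K(K(IK))(II(K(IK)))
  [3] K(IK)
  [4] KK

Term B:
  start: SS(KK)(KI(KI))(I(KK(KS)))(K(II)(KI(SK))I)
  [1] S(KI(KI))(KK(KI(KI)))(I(KK(KS)))(K(II)(KI(SK))I)
  [2] KI(KI)(I(KK(KS)))(KK(KI(KI))(I(KK(KS))))(K(II)(KI(SK))I)
  [3] I(I(KK(KS)))(KK(KI(KI))(I(KK(KS))))(K(II)(KI(SK))I)
  [4] I(KK(KS))(KK(KI(KI))(I(KK(KS))))(K(II)(KI(SK))I)
  [5] KK(KS)(KK(KI(KI))(I(KK(KS))))(K(II)(KI(SK))I)
  [6] K(KK(KI(KI))(I(KK(KS))))(K(II)(KI(SK))I)
  [7] KK(KI(KI))(I(KK(KS)))
  [8] K(I(KK(KS)))
  [9] K(KK(KS))
  [10] KK

Answer: SAME — A ⇓ KK, B ⇓ KK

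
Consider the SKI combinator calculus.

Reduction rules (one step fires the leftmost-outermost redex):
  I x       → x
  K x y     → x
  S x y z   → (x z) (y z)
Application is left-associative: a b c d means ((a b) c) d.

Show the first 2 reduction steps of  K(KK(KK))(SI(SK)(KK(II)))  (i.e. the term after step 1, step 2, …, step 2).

  start: K(KK(KK))(SI(SK)(KK(II)))
  step 1: KK(KK)
  step 2: K

Answer: after 2 steps: K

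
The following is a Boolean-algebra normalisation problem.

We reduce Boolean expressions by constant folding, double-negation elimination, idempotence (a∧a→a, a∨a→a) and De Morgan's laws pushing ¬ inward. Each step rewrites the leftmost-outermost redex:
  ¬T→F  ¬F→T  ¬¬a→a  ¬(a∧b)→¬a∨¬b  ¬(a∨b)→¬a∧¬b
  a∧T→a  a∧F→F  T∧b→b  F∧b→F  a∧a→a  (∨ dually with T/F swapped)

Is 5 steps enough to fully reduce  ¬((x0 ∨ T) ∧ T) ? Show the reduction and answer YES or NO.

  start: ¬((x0 ∨ T) ∧ T)
  →1  ¬(x0 ∨ T) ∨ ¬T
  →2  (¬x0 ∧ ¬T) ∨ ¬T
  →3  (¬x0 ∧ F) ∨ ¬T
  →4  F ∨ ¬T
  →5  ¬T

Answer: NO — after 5 steps the term is ¬T, not yet normal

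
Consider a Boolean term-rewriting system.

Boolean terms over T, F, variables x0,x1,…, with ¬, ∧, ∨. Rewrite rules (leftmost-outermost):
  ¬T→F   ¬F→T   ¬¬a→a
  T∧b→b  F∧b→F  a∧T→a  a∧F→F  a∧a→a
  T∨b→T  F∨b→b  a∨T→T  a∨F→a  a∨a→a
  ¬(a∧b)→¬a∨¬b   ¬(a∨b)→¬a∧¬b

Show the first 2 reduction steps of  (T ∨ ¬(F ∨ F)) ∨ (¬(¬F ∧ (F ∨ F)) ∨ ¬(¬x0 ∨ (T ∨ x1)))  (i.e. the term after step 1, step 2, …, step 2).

  start: (T ∨ ¬(F ∨ F)) ∨ (¬(¬F ∧ (F ∨ F)) ∨ ¬(¬x0 ∨ (T ∨ x1)))
  [1] T ∨ (¬(¬F ∧ (F ∨ F)) ∨ ¬(¬x0 ∨ (T ∨ x1)))
  [2] T

Answer: after 2 steps: T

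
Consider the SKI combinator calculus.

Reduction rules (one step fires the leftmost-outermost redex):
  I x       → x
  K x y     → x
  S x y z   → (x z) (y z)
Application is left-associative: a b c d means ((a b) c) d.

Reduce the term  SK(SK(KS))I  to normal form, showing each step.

Answer: normal form = I  (in 2 steps)

Reduction:
  start: SK(SK(KS))I
  →1  KI(SK(KS)I)
  →2  I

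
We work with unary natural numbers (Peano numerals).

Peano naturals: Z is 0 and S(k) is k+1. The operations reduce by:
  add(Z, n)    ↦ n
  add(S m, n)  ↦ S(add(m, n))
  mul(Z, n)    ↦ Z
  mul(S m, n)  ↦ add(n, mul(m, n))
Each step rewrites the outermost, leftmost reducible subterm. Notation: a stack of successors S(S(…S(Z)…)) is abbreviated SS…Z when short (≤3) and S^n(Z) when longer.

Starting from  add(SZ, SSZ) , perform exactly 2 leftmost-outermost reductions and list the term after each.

  start: add(SZ, SSZ)
  [1] S(add(Z, SSZ))
  [2] SSSZ

Answer: after 2 steps: SSSZ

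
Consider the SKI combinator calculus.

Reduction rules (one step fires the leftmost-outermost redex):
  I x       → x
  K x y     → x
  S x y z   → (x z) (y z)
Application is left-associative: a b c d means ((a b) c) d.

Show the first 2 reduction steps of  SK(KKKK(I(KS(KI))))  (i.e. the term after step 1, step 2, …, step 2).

Answer: after 2 steps: SKK

Derivation:
  start: SK(KKKK(I(KS(KI))))
  [1] SK(KK(I(KS(KI))))
  [2] SKK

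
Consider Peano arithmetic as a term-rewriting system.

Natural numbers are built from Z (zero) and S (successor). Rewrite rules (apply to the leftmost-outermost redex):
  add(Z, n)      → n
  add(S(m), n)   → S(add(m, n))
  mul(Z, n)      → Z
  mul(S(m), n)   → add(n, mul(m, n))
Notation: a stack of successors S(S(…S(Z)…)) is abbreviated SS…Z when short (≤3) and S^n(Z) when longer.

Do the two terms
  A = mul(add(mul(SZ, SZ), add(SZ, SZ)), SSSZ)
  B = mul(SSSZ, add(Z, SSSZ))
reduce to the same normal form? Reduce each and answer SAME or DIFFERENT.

Term A:
  start: mul(add(mul(SZ, SZ), add(SZ, SZ)), SSSZ)
  [1] mul(add(add(SZ, mul(Z, SZ)), add(SZ, SZ)), SSSZ)
  [2] mul(add(S(add(Z, mul(Z, SZ))), add(SZ, SZ)), SSSZ)
  [3] mul(S(add(add(Z, mul(Z, SZ)), add(SZ, SZ))), SSSZ)
  [4] add(SSSZ, mul(add(add(Z, mul(Z, SZ)), add(SZ, SZ)), SSSZ))
  [5] S(add(SSZ, mul(add(add(Z, mul(Z, SZ)), add(SZ, SZ)), SSSZ)))
  [6] S(S(add(SZ, mul(add(add(Z, mul(Z, SZ)), add(SZ, SZ)), SSSZ))))
  [7] S(S(S(add(Z, mul(add(add(Z, mul(Z, SZ)), add(SZ, SZ)), SSSZ)))))
  [8] S(S(S(mul(add(add(Z, mul(Z, SZ)), add(SZ, SZ)), SSSZ))))
  [9] S(S(S(mul(add(mul(Z, SZ), add(SZ, SZ)), SSSZ))))
  [10] S(S(S(mul(add(Z, add(SZ, SZ)), SSSZ))))
  [11] S(S(S(mul(add(SZ, SZ), SSSZ))))
  [12] S(S(S(mul(S(add(Z, SZ)), SSSZ))))
  [13] S(S(S(add(SSSZ, mul(add(Z, SZ), SSSZ)))))
  [14] S(S(S(S(add(SSZ, mul(add(Z, SZ), SSSZ))))))
  [15] S(S(S(S(S(add(SZ, mul(add(Z, SZ), SSSZ)))))))
  [16] S(S(S(S(S(S(add(Z, mul(add(Z, SZ), SSSZ))))))))
  [17] S(S(S(S(S(S(mul(add(Z, SZ), SSSZ)))))))
  [18] S(S(S(S(S(S(mul(SZ, SSSZ)))))))
  [19] S(S(S(S(S(S(add(SSSZ, mul(Z, SSSZ))))))))
  [20] S(S(S(S(S(S(S(add(SSZ, mul(Z, SSSZ)))))))))
  [21] S(S(S(S(S(S(S(S(add(SZ, mul(Z, SSSZ))))))))))
  [22] S(S(S(S(S(S(S(S(S(add(Z, mul(Z, SSSZ)))))))))))
  [23] S(S(S(S(S(S(S(S(S(mul(Z, SSSZ))))))))))
  [24] S^9(Z)

Term B:
  start: mul(SSSZ, add(Z, SSSZ))
  [1] add(add(Z, SSSZ), mul(SSZ, add(Z, SSSZ)))
  [2] add(SSSZ, mul(SSZ, add(Z, SSSZ)))
  [3] S(add(SSZ, mul(SSZ, add(Z, SSSZ))))
  [4] S(S(add(SZ, mul(SSZ, add(Z, SSSZ)))))
  [5] S(S(S(add(Z, mul(SSZ, add(Z, SSSZ))))))
  [6] S(S(S(mul(SSZ, add(Z, SSSZ)))))
  [7] S(S(S(add(add(Z, SSSZ), mul(SZ, add(Z, SSSZ))))))
  [8] S(S(S(add(SSSZ, mul(SZ, add(Z, SSSZ))))))
  [9] S(S(S(S(add(SSZ, mul(SZ, add(Z, SSSZ)))))))
  [10] S(S(S(S(S(add(SZ, mul(SZ, add(Z, SSSZ))))))))
  [11] S(S(S(S(S(S(add(Z, mul(SZ, add(Z, SSSZ)))))))))
  [12] S(S(S(S(S(S(mul(SZ, add(Z, SSSZ))))))))
  [13] S(S(S(S(S(S(add(add(Z, SSSZ), mul(Z, add(Z, SSSZ)))))))))
  [14] S(S(S(S(S(S(add(SSSZ, mul(Z, add(Z, SSSZ)))))))))
  [15] S(S(S(S(S(S(S(add(SSZ, mul(Z, add(Z, SSSZ))))))))))
  [16] S(S(S(S(S(S(S(S(add(SZ, mul(Z, add(Z, SSSZ)))))))))))
  [17] S(S(S(S(S(S(S(S(S(add(Z, mul(Z, add(Z, SSSZ))))))))))))
  [18] S(S(S(S(S(S(S(S(S(mul(Z, add(Z, SSSZ)))))))))))
  [19] S^9(Z)

Answer: SAME — A ⇓ S^9(Z), B ⇓ S^9(Z)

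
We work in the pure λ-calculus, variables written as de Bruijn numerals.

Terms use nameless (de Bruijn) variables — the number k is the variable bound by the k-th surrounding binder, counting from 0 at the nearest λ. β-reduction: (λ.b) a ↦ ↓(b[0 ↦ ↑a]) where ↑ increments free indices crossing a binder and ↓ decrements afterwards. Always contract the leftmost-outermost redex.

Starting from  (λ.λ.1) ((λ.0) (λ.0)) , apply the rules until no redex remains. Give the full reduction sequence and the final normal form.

Answer: normal form = λ.λ.0  (in 2 steps)

Working:
  start: (λ.λ.1) ((λ.0) (λ.0))
  [1] λ.(λ.0) (λ.0)
  [2] λ.λ.0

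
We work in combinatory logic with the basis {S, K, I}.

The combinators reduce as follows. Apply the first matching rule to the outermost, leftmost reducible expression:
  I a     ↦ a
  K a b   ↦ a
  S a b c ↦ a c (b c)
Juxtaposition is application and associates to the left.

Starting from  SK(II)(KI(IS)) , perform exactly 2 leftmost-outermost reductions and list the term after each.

Answer: after 2 steps: KI(IS)

Working:
  start: SK(II)(KI(IS))
  step 1: K(KI(IS))(II(KI(IS)))
  step 2: KI(IS)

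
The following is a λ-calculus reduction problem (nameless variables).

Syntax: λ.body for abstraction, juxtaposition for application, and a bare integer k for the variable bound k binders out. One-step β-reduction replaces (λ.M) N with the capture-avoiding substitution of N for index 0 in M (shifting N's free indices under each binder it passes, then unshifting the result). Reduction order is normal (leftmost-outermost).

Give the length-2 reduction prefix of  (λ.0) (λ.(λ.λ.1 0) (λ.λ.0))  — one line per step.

Answer: after 2 steps: λ.λ.(λ.λ.0) 0

Derivation:
  start: (λ.0) (λ.(λ.λ.1 0) (λ.λ.0))
  step 1: λ.(λ.λ.1 0) (λ.λ.0)
  step 2: λ.λ.(λ.λ.0) 0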